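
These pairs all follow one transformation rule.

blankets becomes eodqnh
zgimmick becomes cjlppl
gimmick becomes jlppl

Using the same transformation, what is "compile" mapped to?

frpsl

Looking at the pairs, the operation is to shift every letter 3 places forward in the alphabet (wrapping around), then delete the last 2 characters.
Applying both steps to "compile": "frpsloh", then "frpsl".
(Check on "gimmick": → "jlpplfn" → "jlppl" ✓)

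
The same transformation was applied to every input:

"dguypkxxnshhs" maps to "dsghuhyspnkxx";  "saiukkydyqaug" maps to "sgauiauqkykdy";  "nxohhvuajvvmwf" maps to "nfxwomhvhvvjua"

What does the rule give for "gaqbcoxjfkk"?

The rule is to take characters alternately from the front and the back (1st, last, 2nd, 2nd-last, ...).
On "gaqbcoxjfkk" that produces "gkakqfbjcxo".

gkakqfbjcxo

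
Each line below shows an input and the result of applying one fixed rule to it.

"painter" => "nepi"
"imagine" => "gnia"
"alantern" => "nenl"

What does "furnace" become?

ncfr

The rule is to move the first 3 characters to the end (rotate left by 3), then keep every other character starting from the first (positions 1st, 3rd, 5th, ...).
For "furnace", step one produces "nacefur"; step two turns that into "ncfr".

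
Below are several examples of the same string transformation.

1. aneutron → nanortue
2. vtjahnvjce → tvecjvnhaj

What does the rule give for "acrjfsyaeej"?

cajeeaysfjr

Each output is the input with this applied: reverse the string, then move the last 2 characters to the front (rotate right by 2).
"acrjfsyaeej" → "cajeeaysfjr".
(Check on "aneutron": → "nortuena" → "nanortue" ✓)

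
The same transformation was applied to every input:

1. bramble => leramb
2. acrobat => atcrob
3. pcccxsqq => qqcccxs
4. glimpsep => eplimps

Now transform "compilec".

ecompil

In each case the input is transformed by: delete the first character, then move the last 2 characters to the front (rotate right by 2).
On "compilec": the first step gives "ompilec", and the second then gives "ecompil".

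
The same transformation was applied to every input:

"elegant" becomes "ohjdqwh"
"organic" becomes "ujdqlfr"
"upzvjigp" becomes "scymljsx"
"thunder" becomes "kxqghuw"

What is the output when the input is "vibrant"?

leudqwy

In each case the input is transformed by: shift every letter 3 places forward in the alphabet (wrapping around), then move the first character to the end.
On "vibrant" that produces "leudqwy".
(Check on "thunder": → "wkxqghu" → "kxqghuw" ✓)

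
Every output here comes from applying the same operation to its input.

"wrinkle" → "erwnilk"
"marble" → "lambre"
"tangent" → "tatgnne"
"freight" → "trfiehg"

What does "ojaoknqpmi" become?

mjooankpqi

What's happening: swap each adjacent pair of characters (1↔2, 3↔4, ...), then move the last character to the front.
"ojaoknqpmi" → "jooankpqim" → "mjooankpqi".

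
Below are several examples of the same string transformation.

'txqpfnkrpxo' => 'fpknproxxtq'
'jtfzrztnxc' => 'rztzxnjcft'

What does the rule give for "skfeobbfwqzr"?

In each case the input is transformed by: move the first 3 characters to the end (rotate left by 3), then swap each adjacent pair of characters (1↔2, 3↔4, ...).
Applying both steps to "skfeobbfwqzr": "eobbfwqzrskf", then "oebbwfzqsrfk".

oebbwfzqsrfk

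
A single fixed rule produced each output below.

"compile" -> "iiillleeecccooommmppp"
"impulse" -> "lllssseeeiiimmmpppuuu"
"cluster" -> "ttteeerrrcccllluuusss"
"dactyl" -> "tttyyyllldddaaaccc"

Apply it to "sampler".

llleeerrrsssaaammmppp

What's happening: move the last 3 characters to the front (rotate right by 3), then repeat every character 3 times.
Working it through for "sampler": intermediate "lersamp", final "llleeerrrsssaaammmppp".
(Check on "cluster": → "terclus" → "ttteeerrrcccllluuusss" ✓)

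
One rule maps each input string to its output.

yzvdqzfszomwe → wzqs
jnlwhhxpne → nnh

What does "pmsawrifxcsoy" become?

omwf

Each output is the input with this applied: move the last 3 characters to the front (rotate right by 3), then keep one character in every 3, starting at position 2 (positions 2nd, 5th, 8th, ...).
On "pmsawrifxcsoy": the first step gives "soypmsawrifxc", and the second then gives "omwf".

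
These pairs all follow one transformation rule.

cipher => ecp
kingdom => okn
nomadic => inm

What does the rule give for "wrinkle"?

Looking at the pairs, the operation is to move the last 3 characters to the front (rotate right by 3), then keep every other character starting from the second (positions 2nd, 4th, 6th, ...).
"wrinkle" → "klewrin" → "lwi".

lwi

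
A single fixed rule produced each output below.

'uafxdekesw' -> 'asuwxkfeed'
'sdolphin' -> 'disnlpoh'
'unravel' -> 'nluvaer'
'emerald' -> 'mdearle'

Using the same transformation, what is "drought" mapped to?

rtdguho

The rule is to swap each adjacent pair of characters (1↔2, 3↔4, ...), then take characters alternately from the front and the back (1st, last, 2nd, 2nd-last, ...).
"drought" → "rtdguho".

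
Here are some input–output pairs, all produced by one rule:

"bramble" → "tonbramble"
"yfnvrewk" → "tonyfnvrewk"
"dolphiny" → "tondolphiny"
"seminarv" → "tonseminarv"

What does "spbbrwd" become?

Rule — prepend "ton".
For "spbbrwd" the result is "tonspbbrwd".

tonspbbrwd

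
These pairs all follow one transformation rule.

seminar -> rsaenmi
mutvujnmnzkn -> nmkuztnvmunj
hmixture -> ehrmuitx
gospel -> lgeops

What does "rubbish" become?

The transformation: take characters alternately from the front and the back (1st, last, 2nd, 2nd-last, ...), then swap each adjacent pair of characters (1↔2, 3↔4, ...).
So "rubbish" becomes "hrsuibb".

hrsuibb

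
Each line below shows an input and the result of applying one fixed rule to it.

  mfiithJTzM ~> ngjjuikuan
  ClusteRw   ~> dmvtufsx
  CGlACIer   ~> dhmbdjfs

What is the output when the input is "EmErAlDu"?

fnfsbmev

Each output is the input with this applied: shift every letter 1 place forward in the alphabet (wrapping around), then convert every letter to lowercase.
So "EmErAlDu" becomes "fnfsbmev".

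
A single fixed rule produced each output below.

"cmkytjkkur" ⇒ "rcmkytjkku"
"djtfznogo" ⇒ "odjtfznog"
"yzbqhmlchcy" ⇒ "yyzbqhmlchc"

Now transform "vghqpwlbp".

What's happening: move the last character to the front.
On "vghqpwlbp" that produces "pvghqpwlb".

pvghqpwlb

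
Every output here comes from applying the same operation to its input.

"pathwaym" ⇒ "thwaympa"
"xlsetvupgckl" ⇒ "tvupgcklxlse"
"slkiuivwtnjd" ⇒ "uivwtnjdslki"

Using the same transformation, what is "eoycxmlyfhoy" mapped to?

xmlyfhoyeoyc

The pattern: move the last 2 characters to the front (rotate right by 2), then swap the front and back halves of the string.
"eoycxmlyfhoy" → "oyeoycxmlyfh" → "xmlyfhoyeoyc".
(Check on "xlsetvupgckl": → "klxlsetvupgc" → "tvupgcklxlse" ✓)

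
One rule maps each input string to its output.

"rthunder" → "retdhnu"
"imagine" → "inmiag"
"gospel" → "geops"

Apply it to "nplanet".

nepnla

The transformation: delete the last character, then take characters alternately from the front and the back (1st, last, 2nd, 2nd-last, ...).
Applying both steps to "nplanet": "nplane", then "nepnla".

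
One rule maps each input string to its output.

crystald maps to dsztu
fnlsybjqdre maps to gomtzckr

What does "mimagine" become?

njnbh

In each case the input is transformed by: delete the last 3 characters, then shift every letter 1 place forward in the alphabet (wrapping around).
Starting from "mimagine": after the first operation, "mimag"; after the second, "njnbh".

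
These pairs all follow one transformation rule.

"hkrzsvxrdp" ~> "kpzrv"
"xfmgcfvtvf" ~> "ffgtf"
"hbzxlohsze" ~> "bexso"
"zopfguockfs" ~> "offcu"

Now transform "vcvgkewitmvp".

What's happening: keep every other character starting from the second (positions 2nd, 4th, 6th, ...), then take characters alternately from the front and the back (1st, last, 2nd, 2nd-last, ...).
Starting from "vcvgkewitmvp": after the first operation, "cgeimp"; after the second, "cpgmei".

cpgmei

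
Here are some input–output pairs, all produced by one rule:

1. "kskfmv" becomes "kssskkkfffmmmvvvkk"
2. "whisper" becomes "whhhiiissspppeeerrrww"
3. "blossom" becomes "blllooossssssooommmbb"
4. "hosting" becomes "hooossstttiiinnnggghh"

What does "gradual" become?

The pattern: repeat every character 3 times, then move the first 2 characters to the end (rotate left by 2).
Starting from "gradual": after the first operation, "gggrrraaaddduuuaaalll"; after the second, "grrraaaddduuuaaalllgg".

grrraaaddduuuaaalllgg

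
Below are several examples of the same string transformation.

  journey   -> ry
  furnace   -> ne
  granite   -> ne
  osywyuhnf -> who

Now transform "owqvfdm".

The pattern: move the first 2 characters to the end (rotate left by 2), then keep one character in every 3, starting at position 2 (positions 2nd, 5th, 8th, ...).
Starting from "owqvfdm": after the first operation, "qvfdmow"; after the second, "vm".
(Check on "granite": → "anitegr" → "ne" ✓)

vm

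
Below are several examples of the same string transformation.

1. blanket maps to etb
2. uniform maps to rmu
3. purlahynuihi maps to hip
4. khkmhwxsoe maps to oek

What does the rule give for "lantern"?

Rule — move the last 2 characters to the front (rotate right by 2), then keep only the first 3 characters.
On "lantern": the first step gives "rnlante", and the second then gives "rnl".

rnl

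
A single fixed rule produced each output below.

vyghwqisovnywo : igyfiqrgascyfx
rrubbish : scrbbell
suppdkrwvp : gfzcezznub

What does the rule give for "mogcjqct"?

amdwyqmt

Each output is the input with this applied: move the last 3 characters to the front (rotate right by 3), then shift every letter 10 places forward in the alphabet (wrapping around).
So "mogcjqct" becomes "amdwyqmt".
(Check on "rrubbish": → "ishrrubb" → "scrbbell" ✓)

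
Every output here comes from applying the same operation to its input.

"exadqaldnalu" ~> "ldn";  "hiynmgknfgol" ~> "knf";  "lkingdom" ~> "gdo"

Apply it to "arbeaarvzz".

arv

In each case the input is transformed by: swap the front and back halves of the string, then keep only the first 3 characters.
Starting from "arbeaarvzz": after the first operation, "arvzzarbea"; after the second, "arv".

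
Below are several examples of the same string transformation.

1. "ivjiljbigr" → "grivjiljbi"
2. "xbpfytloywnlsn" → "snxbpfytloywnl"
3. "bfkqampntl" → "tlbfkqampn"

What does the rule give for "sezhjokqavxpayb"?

ybsezhjokqavxpa

What's happening: move the last 2 characters to the front (rotate right by 2).
"sezhjokqavxpayb" → "ybsezhjokqavxpa".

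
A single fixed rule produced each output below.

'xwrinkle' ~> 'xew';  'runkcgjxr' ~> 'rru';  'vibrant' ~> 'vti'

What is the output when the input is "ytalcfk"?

ykt

The pattern: take characters alternately from the front and the back (1st, last, 2nd, 2nd-last, ...), then keep only the first 3 characters.
On "ytalcfk": the first step gives "yktfacl", and the second then gives "ykt".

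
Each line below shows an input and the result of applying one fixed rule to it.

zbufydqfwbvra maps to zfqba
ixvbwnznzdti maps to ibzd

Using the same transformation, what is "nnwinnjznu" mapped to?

In each case the input is transformed by: keep one character in every 3, starting at position 1 (positions 1st, 4th, 7th, ...).
So "nnwinnjznu" becomes "niju".

niju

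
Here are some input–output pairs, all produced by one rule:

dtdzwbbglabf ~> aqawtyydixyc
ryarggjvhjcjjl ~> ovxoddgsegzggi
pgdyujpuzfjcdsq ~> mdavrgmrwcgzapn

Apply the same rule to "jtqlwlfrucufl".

gqniticorzrci

Looking at the pairs, the operation is to shift every letter 3 places backward in the alphabet (wrapping around).
On "jtqlwlfrucufl" that produces "gqniticorzrci".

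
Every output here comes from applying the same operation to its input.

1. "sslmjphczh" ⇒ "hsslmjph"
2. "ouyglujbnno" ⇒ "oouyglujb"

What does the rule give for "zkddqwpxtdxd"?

dzkddqwpxt

Looking at the pairs, the operation is to move the last 3 characters to the front (rotate right by 3), then delete the first 2 characters.
"zkddqwpxtdxd" → "dxdzkddqwpxt" → "dzkddqwpxt".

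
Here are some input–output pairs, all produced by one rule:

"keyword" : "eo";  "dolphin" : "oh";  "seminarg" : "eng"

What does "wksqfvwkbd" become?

The rule is to keep one character in every 3, starting at position 2 (positions 2nd, 5th, 8th, ...).
"wksqfvwkbd" → "kfk".

kfk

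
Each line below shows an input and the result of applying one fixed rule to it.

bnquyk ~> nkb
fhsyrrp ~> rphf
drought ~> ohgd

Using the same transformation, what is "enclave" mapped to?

The transformation: sort the characters into reverse alphabetical order, then delete the first 3 characters.
On "enclave": the first step gives "vnleeca", and the second then gives "eeca".

eeca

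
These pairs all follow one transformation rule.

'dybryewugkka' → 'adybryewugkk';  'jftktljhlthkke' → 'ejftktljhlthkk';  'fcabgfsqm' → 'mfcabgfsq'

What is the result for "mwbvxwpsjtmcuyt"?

tmwbvxwpsjtmcuy

Each output is the input with this applied: move the last character to the front.
Applying that to "mwbvxwpsjtmcuyt" gives "tmwbvxwpsjtmcuy".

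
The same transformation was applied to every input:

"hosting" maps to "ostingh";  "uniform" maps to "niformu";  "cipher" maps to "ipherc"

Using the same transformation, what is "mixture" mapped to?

The pattern: move the first character to the end.
So "mixture" becomes "ixturem".

ixturem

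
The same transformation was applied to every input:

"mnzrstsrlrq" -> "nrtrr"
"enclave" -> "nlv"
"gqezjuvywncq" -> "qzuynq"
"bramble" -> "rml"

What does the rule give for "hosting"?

otn

What's happening: keep every other character starting from the second (positions 2nd, 4th, 6th, ...).
On "hosting" that produces "otn".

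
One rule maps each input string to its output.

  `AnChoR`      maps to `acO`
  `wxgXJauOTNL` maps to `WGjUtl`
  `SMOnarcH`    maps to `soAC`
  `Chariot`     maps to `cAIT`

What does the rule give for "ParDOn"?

pRo

The rule is to flip the case of every letter, then keep every other character starting from the first (positions 1st, 3rd, 5th, ...).
Starting from "ParDOn": after the first operation, "pARdoN"; after the second, "pRo".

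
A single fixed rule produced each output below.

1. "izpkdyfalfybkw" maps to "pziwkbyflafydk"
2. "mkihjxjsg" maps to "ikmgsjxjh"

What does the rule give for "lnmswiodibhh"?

mnlhhbidoiws

Rule — reverse the string, then move the last 3 characters to the front (rotate right by 3).
Applying both steps to "lnmswiodibhh": "hhbidoiwsmnl", then "mnlhhbidoiws".
(Check on "mkihjxjsg": → "gsjxjhikm" → "ikmgsjxjh" ✓)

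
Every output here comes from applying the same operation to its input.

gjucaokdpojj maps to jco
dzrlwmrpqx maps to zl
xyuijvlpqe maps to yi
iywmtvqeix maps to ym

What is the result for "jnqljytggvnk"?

Looking at the pairs, the operation is to keep every other character starting from the second (positions 2nd, 4th, 6th, ...), then delete the last 3 characters.
Working it through for "jnqljytggvnk": intermediate "nlygvk", final "nly".

nly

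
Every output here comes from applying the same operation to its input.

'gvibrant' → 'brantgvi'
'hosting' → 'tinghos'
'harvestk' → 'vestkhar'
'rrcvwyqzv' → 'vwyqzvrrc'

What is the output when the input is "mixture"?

turemix

The pattern: move the first 3 characters to the end (rotate left by 3).
"mixture" → "turemix".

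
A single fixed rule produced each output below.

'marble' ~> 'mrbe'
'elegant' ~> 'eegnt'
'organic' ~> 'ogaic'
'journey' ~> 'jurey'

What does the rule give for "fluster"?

fuser

Rule — double every character, then keep one character in every 3, starting at position 2 (positions 2nd, 5th, 8th, ...).
Starting from "fluster": after the first operation, "fflluusstteerr"; after the second, "fuser".
(Check on "organic": → "oorrggaanniicc" → "ogaic" ✓)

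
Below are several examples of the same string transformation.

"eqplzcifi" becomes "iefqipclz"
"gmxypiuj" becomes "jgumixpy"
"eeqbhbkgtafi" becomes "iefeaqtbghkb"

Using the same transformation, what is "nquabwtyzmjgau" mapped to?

unaqgujambzwyt

Each output is the input with this applied: reverse the string, then take characters alternately from the front and the back (1st, last, 2nd, 2nd-last, ...).
Working it through for "nquabwtyzmjgau": intermediate "uagjmzytwbauqn", final "unaqgujambzwyt".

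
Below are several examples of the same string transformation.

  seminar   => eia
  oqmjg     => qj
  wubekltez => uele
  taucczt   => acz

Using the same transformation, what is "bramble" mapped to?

rml

What's happening: keep every other character starting from the second (positions 2nd, 4th, 6th, ...).
Doing the same to "bramble": "rml".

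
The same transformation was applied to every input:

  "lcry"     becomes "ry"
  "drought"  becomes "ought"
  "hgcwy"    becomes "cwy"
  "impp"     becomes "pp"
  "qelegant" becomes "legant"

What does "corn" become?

rn

The transformation: delete the first 2 characters.
Applying that to "corn" gives "rn".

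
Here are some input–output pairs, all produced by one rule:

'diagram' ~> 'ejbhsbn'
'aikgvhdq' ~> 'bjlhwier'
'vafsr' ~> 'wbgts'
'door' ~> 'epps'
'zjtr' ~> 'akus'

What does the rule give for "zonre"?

In each case the input is transformed by: shift every letter 1 place forward in the alphabet (wrapping around).
So "zonre" becomes "aposf".

aposf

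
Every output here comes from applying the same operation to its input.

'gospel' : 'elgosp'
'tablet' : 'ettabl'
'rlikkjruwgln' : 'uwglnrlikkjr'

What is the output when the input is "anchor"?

Rule — swap the front and back halves of the string, then move the first character to the end.
For "anchor", step one produces "horanc"; step two turns that into "oranch".

oranch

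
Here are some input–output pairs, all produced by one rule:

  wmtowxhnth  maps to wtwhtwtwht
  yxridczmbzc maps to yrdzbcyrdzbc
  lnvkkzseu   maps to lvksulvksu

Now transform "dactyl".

dcydcy

What's happening: keep every other character starting from the first (positions 1st, 3rd, 5th, ...), then write the whole string twice.
For "dactyl", step one produces "dcy"; step two turns that into "dcydcy".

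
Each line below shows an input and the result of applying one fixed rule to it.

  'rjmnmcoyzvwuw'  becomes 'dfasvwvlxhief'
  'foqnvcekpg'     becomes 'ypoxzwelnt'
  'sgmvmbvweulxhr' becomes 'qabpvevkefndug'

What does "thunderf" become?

aocqdwmn

In each case the input is transformed by: move the last 2 characters to the front (rotate right by 2), then shift every letter 9 places forward in the alphabet (wrapping around).
For "thunderf", step one produces "rfthunde"; step two turns that into "aocqdwmn".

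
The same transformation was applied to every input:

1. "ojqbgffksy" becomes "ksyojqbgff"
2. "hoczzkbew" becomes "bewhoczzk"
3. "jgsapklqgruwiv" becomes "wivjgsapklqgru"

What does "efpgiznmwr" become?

mwrefpgizn

Rule — move the last 3 characters to the front (rotate right by 3).
Applying that to "efpgiznmwr" gives "mwrefpgizn".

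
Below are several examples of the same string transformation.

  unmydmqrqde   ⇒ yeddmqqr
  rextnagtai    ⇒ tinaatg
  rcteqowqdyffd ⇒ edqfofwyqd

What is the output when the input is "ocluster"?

urset

In each case the input is transformed by: delete the first 3 characters, then take characters alternately from the front and the back (1st, last, 2nd, 2nd-last, ...).
"ocluster" → "uster" → "urset".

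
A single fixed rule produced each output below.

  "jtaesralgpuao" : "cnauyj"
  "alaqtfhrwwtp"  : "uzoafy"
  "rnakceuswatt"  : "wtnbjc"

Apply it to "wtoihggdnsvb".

The pattern: shift every letter 9 places forward in the alphabet (wrapping around), then keep every other character starting from the second (positions 2nd, 4th, 6th, ...).
For "wtoihggdnsvb" the result is "crpmbk".

crpmbk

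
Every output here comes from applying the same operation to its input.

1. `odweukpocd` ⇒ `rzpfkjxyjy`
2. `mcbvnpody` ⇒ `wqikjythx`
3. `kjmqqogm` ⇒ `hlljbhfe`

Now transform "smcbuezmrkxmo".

xwpzuhmfshjnh

The pattern: shift every letter 5 places backward in the alphabet (wrapping around), then move the first 2 characters to the end (rotate left by 2).
Working it through for "smcbuezmrkxmo": intermediate "nhxwpzuhmfshj", final "xwpzuhmfshjnh".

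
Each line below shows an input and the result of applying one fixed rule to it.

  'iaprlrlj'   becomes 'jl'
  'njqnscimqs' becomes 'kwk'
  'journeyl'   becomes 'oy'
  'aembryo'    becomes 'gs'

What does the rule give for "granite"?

Each output is the input with this applied: keep one character in every 3, starting at position 3 (positions 3rd, 6th, 9th, ...), then shift every letter 6 places backward in the alphabet (wrapping around).
On "granite": the first step gives "at", and the second then gives "un".

un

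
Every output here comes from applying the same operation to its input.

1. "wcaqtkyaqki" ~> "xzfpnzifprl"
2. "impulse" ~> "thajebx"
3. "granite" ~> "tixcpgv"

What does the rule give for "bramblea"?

What's happening: shift every letter 11 places backward in the alphabet (wrapping around), then reverse the string.
Applying both steps to "bramblea": "qgpbqatp", then "ptaqbpgq".

ptaqbpgq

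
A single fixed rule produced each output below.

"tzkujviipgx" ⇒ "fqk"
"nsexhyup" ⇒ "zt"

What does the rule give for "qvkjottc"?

Each output is the input with this applied: keep one character in every 3, starting at position 3 (positions 3rd, 6th, 9th, ...), then shift every letter 5 places backward in the alphabet (wrapping around).
Working it through for "qvkjottc": intermediate "kt", final "fo".

fo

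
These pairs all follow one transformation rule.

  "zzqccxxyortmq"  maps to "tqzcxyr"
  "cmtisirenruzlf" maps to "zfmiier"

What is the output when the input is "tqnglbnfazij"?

zjqgbf

Rule — move the last 3 characters to the front (rotate right by 3), then keep every other character starting from the first (positions 1st, 3rd, 5th, ...).
"tqnglbnfazij" → "zijtqnglbnfa" → "zjqgbf".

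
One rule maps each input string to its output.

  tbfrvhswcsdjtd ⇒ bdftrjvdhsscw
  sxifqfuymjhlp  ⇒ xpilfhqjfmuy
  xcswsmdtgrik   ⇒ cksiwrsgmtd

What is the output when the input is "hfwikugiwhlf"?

ffwlihkwuig

The pattern: delete the first character, then take characters alternately from the front and the back (1st, last, 2nd, 2nd-last, ...).
So "hfwikugiwhlf" becomes "ffwlihkwuig".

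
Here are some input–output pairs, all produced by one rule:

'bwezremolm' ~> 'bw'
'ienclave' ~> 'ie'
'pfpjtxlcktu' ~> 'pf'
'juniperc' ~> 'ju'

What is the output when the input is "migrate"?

mi

Rule — keep only the first 2 characters.
Applying that to "migrate" gives "mi".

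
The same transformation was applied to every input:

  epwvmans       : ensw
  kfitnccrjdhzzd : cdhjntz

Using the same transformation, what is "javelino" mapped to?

The rule is to sort the characters into alphabetical order, then keep every other character starting from the second (positions 2nd, 4th, 6th, ...).
On "javelino": the first step gives "aeijlnov", and the second then gives "ejnv".

ejnv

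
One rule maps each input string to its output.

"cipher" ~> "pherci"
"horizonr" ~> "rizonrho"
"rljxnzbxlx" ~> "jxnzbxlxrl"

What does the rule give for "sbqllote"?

Each output is the input with this applied: move the first 2 characters to the end (rotate left by 2).
Doing the same to "sbqllote": "qllotesb".

qllotesb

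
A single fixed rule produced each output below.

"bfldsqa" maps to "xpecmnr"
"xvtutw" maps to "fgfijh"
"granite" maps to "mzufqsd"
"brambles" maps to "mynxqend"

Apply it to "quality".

The transformation: move the first 2 characters to the end (rotate left by 2), then shift every letter 12 places forward in the alphabet (wrapping around).
For "quality", step one produces "alityqu"; step two turns that into "mxufkcg".

mxufkcg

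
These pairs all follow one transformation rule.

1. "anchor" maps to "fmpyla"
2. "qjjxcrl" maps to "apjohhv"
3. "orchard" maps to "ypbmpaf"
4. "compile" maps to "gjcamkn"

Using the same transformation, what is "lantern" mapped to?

Looking at the pairs, the operation is to shift every letter 2 places backward in the alphabet (wrapping around), then move the last 3 characters to the front (rotate right by 3).
For "lantern", step one produces "jylrcpl"; step two turns that into "cpljylr".

cpljylr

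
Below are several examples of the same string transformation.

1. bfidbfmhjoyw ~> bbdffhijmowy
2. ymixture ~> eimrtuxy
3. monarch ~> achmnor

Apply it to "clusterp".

celprstu

What's happening: sort the characters into alphabetical order.
On "clusterp" that produces "celprstu".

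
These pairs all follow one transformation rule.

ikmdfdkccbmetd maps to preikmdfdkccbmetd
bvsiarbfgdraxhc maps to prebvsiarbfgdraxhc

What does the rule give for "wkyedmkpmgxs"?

What's happening: prepend "pre".
On "wkyedmkpmgxs" that produces "prewkyedmkpmgxs".

prewkyedmkpmgxs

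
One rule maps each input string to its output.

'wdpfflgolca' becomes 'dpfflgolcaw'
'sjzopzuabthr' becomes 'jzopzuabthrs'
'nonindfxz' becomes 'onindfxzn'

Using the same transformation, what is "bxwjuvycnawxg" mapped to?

The transformation: move the first character to the end.
Applying that to "bxwjuvycnawxg" gives "xwjuvycnawxgb".

xwjuvycnawxgb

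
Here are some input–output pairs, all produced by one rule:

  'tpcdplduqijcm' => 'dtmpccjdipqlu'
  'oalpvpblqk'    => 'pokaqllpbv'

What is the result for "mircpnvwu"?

pmuiwrvcn

In each case the input is transformed by: take characters alternately from the front and the back (1st, last, 2nd, 2nd-last, ...), then move the last character to the front.
"mircpnvwu" → "pmuiwrvcn".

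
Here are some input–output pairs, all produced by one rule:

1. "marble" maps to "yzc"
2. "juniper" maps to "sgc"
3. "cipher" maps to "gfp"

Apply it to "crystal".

pqy

What's happening: keep every other character starting from the second (positions 2nd, 4th, 6th, ...), then shift every letter 2 places backward in the alphabet (wrapping around).
Applying that to "crystal" gives "pqy".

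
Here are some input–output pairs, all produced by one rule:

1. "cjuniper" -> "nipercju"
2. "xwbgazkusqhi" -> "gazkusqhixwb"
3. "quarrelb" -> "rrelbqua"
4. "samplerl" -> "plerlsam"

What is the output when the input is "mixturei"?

tureimix

What's happening: move the first 3 characters to the end (rotate left by 3).
Applying that to "mixturei" gives "tureimix".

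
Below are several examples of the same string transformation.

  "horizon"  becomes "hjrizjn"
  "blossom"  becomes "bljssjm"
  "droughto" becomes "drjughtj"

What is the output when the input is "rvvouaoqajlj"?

rvvjuajqajlj

Looking at the pairs, the operation is to replace every "o" with "j".
For "rvvouaoqajlj" the result is "rvvjuajqajlj".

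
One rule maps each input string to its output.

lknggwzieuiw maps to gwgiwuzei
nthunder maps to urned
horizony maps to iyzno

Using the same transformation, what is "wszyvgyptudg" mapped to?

ygvdguytp

What's happening: delete the first 3 characters, then take characters alternately from the front and the back (1st, last, 2nd, 2nd-last, ...).
Working it through for "wszyvgyptudg": intermediate "yvgyptudg", final "ygvdguytp".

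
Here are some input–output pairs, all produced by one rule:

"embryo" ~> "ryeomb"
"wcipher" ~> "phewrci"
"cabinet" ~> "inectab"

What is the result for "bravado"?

vadbora

In each case the input is transformed by: swap the first and last characters, then move the first 3 characters to the end (rotate left by 3).
So "bravado" becomes "vadbora".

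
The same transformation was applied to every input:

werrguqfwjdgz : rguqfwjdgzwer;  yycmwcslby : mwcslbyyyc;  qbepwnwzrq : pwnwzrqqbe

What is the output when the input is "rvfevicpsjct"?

evicpsjctrvf

What's happening: move the first 3 characters to the end (rotate left by 3).
For "rvfevicpsjct" the result is "evicpsjctrvf".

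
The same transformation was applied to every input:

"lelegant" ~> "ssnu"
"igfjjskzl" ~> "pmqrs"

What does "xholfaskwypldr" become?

Rule — shift every letter 7 places forward in the alphabet (wrapping around), then keep every other character starting from the first (positions 1st, 3rd, 5th, ...).
Doing the same to "xholfaskwypldr": "evmzdwk".
(Check on "lelegant": → "slslnhua" → "ssnu" ✓)

evmzdwk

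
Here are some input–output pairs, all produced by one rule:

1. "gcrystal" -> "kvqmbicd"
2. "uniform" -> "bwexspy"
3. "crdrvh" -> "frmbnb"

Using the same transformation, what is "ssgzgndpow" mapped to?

Rule — shift every letter 10 places forward in the alphabet (wrapping around), then move the last 2 characters to the front (rotate right by 2).
Starting from "ssgzgndpow": after the first operation, "ccqjqxnzyg"; after the second, "ygccqjqxnz".

ygccqjqxnz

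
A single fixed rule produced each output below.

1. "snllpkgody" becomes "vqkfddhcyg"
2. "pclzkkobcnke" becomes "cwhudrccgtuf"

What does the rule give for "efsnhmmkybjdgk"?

ycwxkfzeecqtbv

In each case the input is transformed by: shift every letter 8 places backward in the alphabet (wrapping around), then move the last 2 characters to the front (rotate right by 2).
Doing the same to "efsnhmmkybjdgk": "ycwxkfzeecqtbv".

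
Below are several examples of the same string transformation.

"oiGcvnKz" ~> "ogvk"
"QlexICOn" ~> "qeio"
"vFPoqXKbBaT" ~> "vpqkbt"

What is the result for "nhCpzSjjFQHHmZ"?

The pattern: keep every other character starting from the first (positions 1st, 3rd, 5th, ...), then convert every letter to lowercase.
On "nhCpzSjjFQHHmZ": the first step gives "nCzjFHm", and the second then gives "nczjfhm".

nczjfhm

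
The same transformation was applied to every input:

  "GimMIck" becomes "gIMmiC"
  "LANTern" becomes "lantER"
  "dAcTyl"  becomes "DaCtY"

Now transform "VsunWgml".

vSUNwGM

The pattern: delete the last character, then flip the case of every letter.
For "VsunWgml", step one produces "VsunWgm"; step two turns that into "vSUNwGM".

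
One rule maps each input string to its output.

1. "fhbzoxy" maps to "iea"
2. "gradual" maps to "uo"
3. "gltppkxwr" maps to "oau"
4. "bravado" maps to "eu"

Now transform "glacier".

What's happening: shift every letter 3 places forward in the alphabet (wrapping around), then keep only the vowels.
Starting from "glacier": after the first operation, "jodflhu"; after the second, "ou".

ou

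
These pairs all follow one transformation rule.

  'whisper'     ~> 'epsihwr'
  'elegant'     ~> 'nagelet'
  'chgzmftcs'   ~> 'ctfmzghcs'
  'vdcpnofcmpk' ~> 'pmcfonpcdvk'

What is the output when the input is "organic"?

Rule — move the last character to the front, then reverse the string.
Applying both steps to "organic": "corgani", then "inagroc".

inagroc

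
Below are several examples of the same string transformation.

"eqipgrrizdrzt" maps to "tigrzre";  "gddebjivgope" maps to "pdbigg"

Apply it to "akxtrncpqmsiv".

The rule is to keep every other character starting from the first (positions 1st, 3rd, 5th, ...), then swap the first and last characters.
Starting from "akxtrncpqmsiv": after the first operation, "axrcqsv"; after the second, "vxrcqsa".

vxrcqsa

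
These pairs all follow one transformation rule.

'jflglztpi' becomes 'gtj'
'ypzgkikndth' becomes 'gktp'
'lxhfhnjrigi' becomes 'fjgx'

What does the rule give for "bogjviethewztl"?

jeeto

The rule is to move the first 3 characters to the end (rotate left by 3), then keep one character in every 3, starting at position 1 (positions 1st, 4th, 7th, ...).
"bogjviethewztl" → "jviethewztlbog" → "jeeto".
(Check on "lxhfhnjrigi": → "fhnjrigilxh" → "fjgx" ✓)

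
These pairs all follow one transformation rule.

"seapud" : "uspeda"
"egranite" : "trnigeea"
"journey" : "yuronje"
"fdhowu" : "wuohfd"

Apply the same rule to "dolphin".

The rule is to sort the characters into reverse alphabetical order.
On "dolphin" that produces "ponlihd".

ponlihd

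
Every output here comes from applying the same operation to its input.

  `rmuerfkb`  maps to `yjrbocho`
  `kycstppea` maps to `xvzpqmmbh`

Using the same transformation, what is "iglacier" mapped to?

odixzfbf

Rule — shift every letter 3 places backward in the alphabet (wrapping around), then swap the first and last characters.
Working it through for "iglacier": intermediate "fdixzfbo", final "odixzfbf".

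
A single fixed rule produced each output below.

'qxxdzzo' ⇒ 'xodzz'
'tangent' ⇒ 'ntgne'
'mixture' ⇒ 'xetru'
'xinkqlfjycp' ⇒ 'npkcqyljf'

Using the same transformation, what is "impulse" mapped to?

Each output is the input with this applied: delete the first 2 characters, then take characters alternately from the front and the back (1st, last, 2nd, 2nd-last, ...).
"impulse" → "pulse" → "peusl".

peusl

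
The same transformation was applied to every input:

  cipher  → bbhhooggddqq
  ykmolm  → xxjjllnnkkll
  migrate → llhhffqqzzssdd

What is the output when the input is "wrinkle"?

The pattern: double every character, then shift every letter 1 place backward in the alphabet (wrapping around).
Applying both steps to "wrinkle": "wwrriinnkkllee", then "vvqqhhmmjjkkdd".

vvqqhhmmjjkkdd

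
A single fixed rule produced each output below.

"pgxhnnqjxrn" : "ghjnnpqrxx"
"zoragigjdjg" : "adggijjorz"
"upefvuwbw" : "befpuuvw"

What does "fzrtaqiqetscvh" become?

Rule — delete the last character, then sort the characters into alphabetical order.
Applying both steps to "fzrtaqiqetscvh": "fzrtaqiqetscv", then "acefiqqrsttvz".

acefiqqrsttvz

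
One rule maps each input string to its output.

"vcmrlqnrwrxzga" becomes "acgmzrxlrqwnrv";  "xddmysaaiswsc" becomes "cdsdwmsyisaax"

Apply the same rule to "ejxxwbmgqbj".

jjbxqxgwmbe

Rule — take characters alternately from the front and the back (1st, last, 2nd, 2nd-last, ...), then move the first character to the end.
Starting from "ejxxwbmgqbj": after the first operation, "ejjbxqxgwmb"; after the second, "jjbxqxgwmbe".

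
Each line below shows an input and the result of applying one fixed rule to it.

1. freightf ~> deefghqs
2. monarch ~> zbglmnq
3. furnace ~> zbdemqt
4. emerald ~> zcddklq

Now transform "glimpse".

dfhklor

The pattern: sort the characters into alphabetical order, then shift every letter 1 place backward in the alphabet (wrapping around).
On "glimpse": the first step gives "egilmps", and the second then gives "dfhklor".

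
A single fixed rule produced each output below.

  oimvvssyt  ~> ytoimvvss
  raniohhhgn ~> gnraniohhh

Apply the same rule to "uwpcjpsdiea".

eauwpcjpsdi

The transformation: move the last 2 characters to the front (rotate right by 2).
"uwpcjpsdiea" → "eauwpcjpsdi".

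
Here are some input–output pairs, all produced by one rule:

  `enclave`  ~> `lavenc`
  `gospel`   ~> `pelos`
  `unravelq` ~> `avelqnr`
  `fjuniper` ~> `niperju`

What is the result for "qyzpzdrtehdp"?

pzdrtehdpyz

The rule is to delete the first character, then move the first 2 characters to the end (rotate left by 2).
On "qyzpzdrtehdp": the first step gives "yzpzdrtehdp", and the second then gives "pzdrtehdpyz".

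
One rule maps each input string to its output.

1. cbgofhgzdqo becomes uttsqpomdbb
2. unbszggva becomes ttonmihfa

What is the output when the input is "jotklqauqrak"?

yxxwnnhgeddb

Rule — shift every letter 13 places forward in the alphabet (wrapping around) — i.e. ROT13, then sort the characters into reverse alphabetical order.
Working it through for "jotklqauqrak": intermediate "wbgxydnhdenx", final "yxxwnnhgeddb".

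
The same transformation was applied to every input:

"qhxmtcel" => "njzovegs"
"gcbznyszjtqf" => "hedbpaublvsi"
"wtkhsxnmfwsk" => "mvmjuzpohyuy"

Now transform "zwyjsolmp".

ryaluqnob

Each output is the input with this applied: swap the first and last characters, then shift every letter 2 places forward in the alphabet (wrapping around).
Applying both steps to "zwyjsolmp": "pwyjsolmz", then "ryaluqnob".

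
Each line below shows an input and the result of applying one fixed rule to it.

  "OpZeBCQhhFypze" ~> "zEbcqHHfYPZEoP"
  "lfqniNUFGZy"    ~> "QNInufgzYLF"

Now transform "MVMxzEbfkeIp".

In each case the input is transformed by: move the first 2 characters to the end (rotate left by 2), then flip the case of every letter.
Starting from "MVMxzEbfkeIp": after the first operation, "MxzEbfkeIpMV"; after the second, "mXZeBFKEiPmv".

mXZeBFKEiPmv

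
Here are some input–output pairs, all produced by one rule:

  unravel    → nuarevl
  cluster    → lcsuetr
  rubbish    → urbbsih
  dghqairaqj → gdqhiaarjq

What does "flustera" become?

The transformation: swap each adjacent pair of characters (1↔2, 3↔4, ...).
So "flustera" becomes "lfsuetar".

lfsuetar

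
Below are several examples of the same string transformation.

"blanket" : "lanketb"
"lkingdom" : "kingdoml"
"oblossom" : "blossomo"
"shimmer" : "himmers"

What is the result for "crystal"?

The rule is to move the first character to the end.
Doing the same to "crystal": "rystalc".

rystalc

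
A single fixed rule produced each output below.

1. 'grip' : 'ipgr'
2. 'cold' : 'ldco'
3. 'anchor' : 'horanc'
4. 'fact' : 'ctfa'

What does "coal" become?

alco

Each output is the input with this applied: swap the front and back halves of the string.
Applying that to "coal" gives "alco".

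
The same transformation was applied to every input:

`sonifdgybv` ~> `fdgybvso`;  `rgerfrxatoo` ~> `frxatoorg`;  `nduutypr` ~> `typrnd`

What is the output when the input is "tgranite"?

In each case the input is transformed by: move the first 2 characters to the end (rotate left by 2), then delete the first 2 characters.
Starting from "tgranite": after the first operation, "ranitetg"; after the second, "nitetg".
(Check on "nduutypr": → "uutyprnd" → "typrnd" ✓)

nitetg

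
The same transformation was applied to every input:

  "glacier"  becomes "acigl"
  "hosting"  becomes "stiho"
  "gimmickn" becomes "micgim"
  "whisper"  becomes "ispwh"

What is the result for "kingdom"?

The transformation: delete the last 2 characters, then move the last 3 characters to the front (rotate right by 3).
For "kingdom", step one produces "kingd"; step two turns that into "ngdki".

ngdki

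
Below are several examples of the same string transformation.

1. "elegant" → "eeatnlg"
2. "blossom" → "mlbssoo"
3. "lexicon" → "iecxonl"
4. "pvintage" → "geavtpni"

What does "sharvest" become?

The rule is to sort the characters into reverse alphabetical order, then move the last 3 characters to the front (rotate right by 3).
Doing the same to "sharvest": "heavtssr".

heavtssr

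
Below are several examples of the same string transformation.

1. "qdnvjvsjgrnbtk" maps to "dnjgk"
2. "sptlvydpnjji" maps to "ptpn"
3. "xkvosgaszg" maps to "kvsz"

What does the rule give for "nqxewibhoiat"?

Looking at the pairs, the operation is to swap each adjacent pair of characters (1↔2, 3↔4, ...), then keep one character in every 3, starting at position 1 (positions 1st, 4th, 7th, ...).
Applying both steps to "nqxewibhoiat": "qnexiwhbiota", then "qxho".

qxho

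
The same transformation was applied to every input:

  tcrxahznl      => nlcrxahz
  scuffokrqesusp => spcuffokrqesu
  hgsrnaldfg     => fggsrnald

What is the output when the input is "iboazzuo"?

uoboazz

The pattern: delete the first character, then move the last 2 characters to the front (rotate right by 2).
On "iboazzuo" that produces "uoboazz".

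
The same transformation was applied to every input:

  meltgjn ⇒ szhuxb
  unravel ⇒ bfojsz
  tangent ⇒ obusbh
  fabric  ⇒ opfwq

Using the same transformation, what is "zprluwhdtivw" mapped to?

The pattern: delete the first character, then shift every letter 12 places backward in the alphabet (wrapping around).
Starting from "zprluwhdtivw": after the first operation, "prluwhdtivw"; after the second, "dfzikvrhwjk".

dfzikvrhwjk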